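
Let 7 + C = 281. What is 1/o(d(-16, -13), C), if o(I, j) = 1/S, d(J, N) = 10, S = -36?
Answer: -36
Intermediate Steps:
C = 274 (C = -7 + 281 = 274)
o(I, j) = -1/36 (o(I, j) = 1/(-36) = -1/36)
1/o(d(-16, -13), C) = 1/(-1/36) = -36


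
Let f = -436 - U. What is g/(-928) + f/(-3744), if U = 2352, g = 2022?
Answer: -77861/54288 ≈ -1.4342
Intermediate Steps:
f = -2788 (f = -436 - 1*2352 = -436 - 2352 = -2788)
g/(-928) + f/(-3744) = 2022/(-928) - 2788/(-3744) = 2022*(-1/928) - 2788*(-1/3744) = -1011/464 + 697/936 = -77861/54288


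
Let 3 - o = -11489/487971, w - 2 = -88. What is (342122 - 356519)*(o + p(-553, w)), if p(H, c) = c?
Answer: 194312009096/162657 ≈ 1.1946e+6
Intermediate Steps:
w = -86 (w = 2 - 88 = -86)
o = 1475402/487971 (o = 3 - (-11489)/487971 = 3 - 1*(-11489/487971) = 3 + 11489/487971 = 1475402/487971 ≈ 3.0235)
(342122 - 356519)*(o + p(-553, w)) = (342122 - 356519)*(1475402/487971 - 86) = -14397*(-40490104/487971) = 194312009096/162657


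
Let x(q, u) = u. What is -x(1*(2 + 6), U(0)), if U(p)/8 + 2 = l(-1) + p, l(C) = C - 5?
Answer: 64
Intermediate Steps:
l(C) = -5 + C
U(p) = -64 + 8*p (U(p) = -16 + 8*((-5 - 1) + p) = -16 + 8*(-6 + p) = -16 + (-48 + 8*p) = -64 + 8*p)
-x(1*(2 + 6), U(0)) = -(-64 + 8*0) = -(-64 + 0) = -1*(-64) = 64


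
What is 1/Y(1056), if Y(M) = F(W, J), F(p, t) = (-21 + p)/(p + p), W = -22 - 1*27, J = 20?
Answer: 7/5 ≈ 1.4000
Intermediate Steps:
W = -49 (W = -22 - 27 = -49)
F(p, t) = (-21 + p)/(2*p) (F(p, t) = (-21 + p)/((2*p)) = (-21 + p)*(1/(2*p)) = (-21 + p)/(2*p))
Y(M) = 5/7 (Y(M) = (1/2)*(-21 - 49)/(-49) = (1/2)*(-1/49)*(-70) = 5/7)
1/Y(1056) = 1/(5/7) = 7/5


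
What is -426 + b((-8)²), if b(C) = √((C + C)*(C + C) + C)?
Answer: -426 + 8*√257 ≈ -297.75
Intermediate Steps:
b(C) = √(C + 4*C²) (b(C) = √((2*C)*(2*C) + C) = √(4*C² + C) = √(C + 4*C²))
-426 + b((-8)²) = -426 + √((-8)²*(1 + 4*(-8)²)) = -426 + √(64*(1 + 4*64)) = -426 + √(64*(1 + 256)) = -426 + √(64*257) = -426 + √16448 = -426 + 8*√257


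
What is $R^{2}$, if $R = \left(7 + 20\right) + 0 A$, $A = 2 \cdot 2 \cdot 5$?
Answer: $729$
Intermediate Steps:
$A = 20$ ($A = 4 \cdot 5 = 20$)
$R = 27$ ($R = \left(7 + 20\right) + 0 \cdot 20 = 27 + 0 = 27$)
$R^{2} = 27^{2} = 729$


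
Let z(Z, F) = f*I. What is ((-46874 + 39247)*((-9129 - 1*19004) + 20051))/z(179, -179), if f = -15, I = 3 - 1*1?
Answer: -10273569/5 ≈ -2.0547e+6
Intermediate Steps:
I = 2 (I = 3 - 1 = 2)
z(Z, F) = -30 (z(Z, F) = -15*2 = -30)
((-46874 + 39247)*((-9129 - 1*19004) + 20051))/z(179, -179) = ((-46874 + 39247)*((-9129 - 1*19004) + 20051))/(-30) = -7627*((-9129 - 19004) + 20051)*(-1/30) = -7627*(-28133 + 20051)*(-1/30) = -7627*(-8082)*(-1/30) = 61641414*(-1/30) = -10273569/5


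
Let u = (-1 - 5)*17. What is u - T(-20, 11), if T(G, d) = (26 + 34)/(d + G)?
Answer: -286/3 ≈ -95.333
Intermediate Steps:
T(G, d) = 60/(G + d)
u = -102 (u = -6*17 = -102)
u - T(-20, 11) = -102 - 60/(-20 + 11) = -102 - 60/(-9) = -102 - 60*(-1)/9 = -102 - 1*(-20/3) = -102 + 20/3 = -286/3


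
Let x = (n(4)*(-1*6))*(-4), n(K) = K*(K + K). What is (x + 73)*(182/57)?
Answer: 153062/57 ≈ 2685.3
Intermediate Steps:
n(K) = 2*K**2 (n(K) = K*(2*K) = 2*K**2)
x = 768 (x = ((2*4**2)*(-1*6))*(-4) = ((2*16)*(-6))*(-4) = (32*(-6))*(-4) = -192*(-4) = 768)
(x + 73)*(182/57) = (768 + 73)*(182/57) = 841*(182*(1/57)) = 841*(182/57) = 153062/57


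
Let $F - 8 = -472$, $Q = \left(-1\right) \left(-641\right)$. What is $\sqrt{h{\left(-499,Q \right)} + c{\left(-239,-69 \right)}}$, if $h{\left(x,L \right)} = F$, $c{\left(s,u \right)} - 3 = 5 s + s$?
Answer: $i \sqrt{1895} \approx 43.532 i$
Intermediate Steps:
$Q = 641$
$c{\left(s,u \right)} = 3 + 6 s$ ($c{\left(s,u \right)} = 3 + \left(5 s + s\right) = 3 + 6 s$)
$F = -464$ ($F = 8 - 472 = -464$)
$h{\left(x,L \right)} = -464$
$\sqrt{h{\left(-499,Q \right)} + c{\left(-239,-69 \right)}} = \sqrt{-464 + \left(3 + 6 \left(-239\right)\right)} = \sqrt{-464 + \left(3 - 1434\right)} = \sqrt{-464 - 1431} = \sqrt{-1895} = i \sqrt{1895}$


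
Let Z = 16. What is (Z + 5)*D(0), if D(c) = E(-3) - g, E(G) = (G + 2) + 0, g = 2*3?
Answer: -147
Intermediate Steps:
g = 6
E(G) = 2 + G (E(G) = (2 + G) + 0 = 2 + G)
D(c) = -7 (D(c) = (2 - 3) - 1*6 = -1 - 6 = -7)
(Z + 5)*D(0) = (16 + 5)*(-7) = 21*(-7) = -147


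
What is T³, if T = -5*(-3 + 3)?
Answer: 0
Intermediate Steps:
T = 0 (T = -5*0 = 0)
T³ = 0³ = 0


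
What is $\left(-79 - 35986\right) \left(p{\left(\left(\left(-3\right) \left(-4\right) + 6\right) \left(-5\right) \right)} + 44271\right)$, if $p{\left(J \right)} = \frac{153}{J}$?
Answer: $- \frac{3193144609}{2} \approx -1.5966 \cdot 10^{9}$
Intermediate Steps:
$\left(-79 - 35986\right) \left(p{\left(\left(\left(-3\right) \left(-4\right) + 6\right) \left(-5\right) \right)} + 44271\right) = \left(-79 - 35986\right) \left(\frac{153}{\left(\left(-3\right) \left(-4\right) + 6\right) \left(-5\right)} + 44271\right) = - 36065 \left(\frac{153}{\left(12 + 6\right) \left(-5\right)} + 44271\right) = - 36065 \left(\frac{153}{18 \left(-5\right)} + 44271\right) = - 36065 \left(\frac{153}{-90} + 44271\right) = - 36065 \left(153 \left(- \frac{1}{90}\right) + 44271\right) = - 36065 \left(- \frac{17}{10} + 44271\right) = \left(-36065\right) \frac{442693}{10} = - \frac{3193144609}{2}$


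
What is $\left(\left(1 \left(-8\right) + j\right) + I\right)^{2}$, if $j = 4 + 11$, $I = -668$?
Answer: $436921$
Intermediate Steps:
$j = 15$
$\left(\left(1 \left(-8\right) + j\right) + I\right)^{2} = \left(\left(1 \left(-8\right) + 15\right) - 668\right)^{2} = \left(\left(-8 + 15\right) - 668\right)^{2} = \left(7 - 668\right)^{2} = \left(-661\right)^{2} = 436921$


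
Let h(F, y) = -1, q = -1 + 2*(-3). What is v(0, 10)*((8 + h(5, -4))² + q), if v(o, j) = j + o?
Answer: 420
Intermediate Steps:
q = -7 (q = -1 - 6 = -7)
v(0, 10)*((8 + h(5, -4))² + q) = (10 + 0)*((8 - 1)² - 7) = 10*(7² - 7) = 10*(49 - 7) = 10*42 = 420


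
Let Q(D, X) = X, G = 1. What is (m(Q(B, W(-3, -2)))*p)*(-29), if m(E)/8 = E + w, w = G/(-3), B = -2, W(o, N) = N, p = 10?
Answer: 16240/3 ≈ 5413.3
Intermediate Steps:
w = -1/3 (w = 1/(-3) = 1*(-1/3) = -1/3 ≈ -0.33333)
m(E) = -8/3 + 8*E (m(E) = 8*(E - 1/3) = 8*(-1/3 + E) = -8/3 + 8*E)
(m(Q(B, W(-3, -2)))*p)*(-29) = ((-8/3 + 8*(-2))*10)*(-29) = ((-8/3 - 16)*10)*(-29) = -56/3*10*(-29) = -560/3*(-29) = 16240/3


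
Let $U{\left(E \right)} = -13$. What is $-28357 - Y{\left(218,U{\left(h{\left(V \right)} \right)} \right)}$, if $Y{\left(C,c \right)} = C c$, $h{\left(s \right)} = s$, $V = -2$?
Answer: $-25523$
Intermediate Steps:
$-28357 - Y{\left(218,U{\left(h{\left(V \right)} \right)} \right)} = -28357 - 218 \left(-13\right) = -28357 - -2834 = -28357 + 2834 = -25523$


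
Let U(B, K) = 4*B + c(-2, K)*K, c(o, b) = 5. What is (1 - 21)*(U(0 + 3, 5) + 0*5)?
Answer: -740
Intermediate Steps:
U(B, K) = 4*B + 5*K
(1 - 21)*(U(0 + 3, 5) + 0*5) = (1 - 21)*((4*(0 + 3) + 5*5) + 0*5) = -20*((4*3 + 25) + 0) = -20*((12 + 25) + 0) = -20*(37 + 0) = -20*37 = -740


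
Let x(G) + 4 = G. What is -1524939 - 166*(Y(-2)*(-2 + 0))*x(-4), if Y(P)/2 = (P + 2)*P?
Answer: -1524939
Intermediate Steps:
x(G) = -4 + G
Y(P) = 2*P*(2 + P) (Y(P) = 2*((P + 2)*P) = 2*((2 + P)*P) = 2*(P*(2 + P)) = 2*P*(2 + P))
-1524939 - 166*(Y(-2)*(-2 + 0))*x(-4) = -1524939 - 166*((2*(-2)*(2 - 2))*(-2 + 0))*(-4 - 4) = -1524939 - 166*((2*(-2)*0)*(-2))*(-8) = -1524939 - 166*(0*(-2))*(-8) = -1524939 - 166*0*(-8) = -1524939 - 0*(-8) = -1524939 - 1*0 = -1524939 + 0 = -1524939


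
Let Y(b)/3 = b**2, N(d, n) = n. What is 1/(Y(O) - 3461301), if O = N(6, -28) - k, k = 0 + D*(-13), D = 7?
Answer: -1/3449394 ≈ -2.8991e-7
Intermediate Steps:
k = -91 (k = 0 + 7*(-13) = 0 - 91 = -91)
O = 63 (O = -28 - 1*(-91) = -28 + 91 = 63)
Y(b) = 3*b**2
1/(Y(O) - 3461301) = 1/(3*63**2 - 3461301) = 1/(3*3969 - 3461301) = 1/(11907 - 3461301) = 1/(-3449394) = -1/3449394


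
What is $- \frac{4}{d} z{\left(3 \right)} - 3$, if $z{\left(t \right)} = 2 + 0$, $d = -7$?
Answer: $- \frac{13}{7} \approx -1.8571$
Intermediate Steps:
$z{\left(t \right)} = 2$
$- \frac{4}{d} z{\left(3 \right)} - 3 = - \frac{4}{-7} \cdot 2 - 3 = \left(-4\right) \left(- \frac{1}{7}\right) 2 - 3 = \frac{4}{7} \cdot 2 - 3 = \frac{8}{7} - 3 = - \frac{13}{7}$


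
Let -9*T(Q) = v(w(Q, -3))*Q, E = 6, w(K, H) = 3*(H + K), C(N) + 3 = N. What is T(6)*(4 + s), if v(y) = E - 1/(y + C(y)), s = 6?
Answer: -356/9 ≈ -39.556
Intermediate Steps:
C(N) = -3 + N
w(K, H) = 3*H + 3*K
v(y) = 6 - 1/(-3 + 2*y) (v(y) = 6 - 1/(y + (-3 + y)) = 6 - 1/(-3 + 2*y))
T(Q) = -Q*(-127 + 36*Q)/(9*(-21 + 6*Q)) (T(Q) = -(-19 + 12*(3*(-3) + 3*Q))/(-3 + 2*(3*(-3) + 3*Q))*Q/9 = -(-19 + 12*(-9 + 3*Q))/(-3 + 2*(-9 + 3*Q))*Q/9 = -(-19 + (-108 + 36*Q))/(-3 + (-18 + 6*Q))*Q/9 = -(-127 + 36*Q)/(-21 + 6*Q)*Q/9 = -Q*(-127 + 36*Q)/(9*(-21 + 6*Q)))
T(6)*(4 + s) = ((1/27)*6*(127 - 36*6)/(-7 + 2*6))*(4 + 6) = ((1/27)*6*(127 - 216)/(-7 + 12))*10 = ((1/27)*6*(-89)/5)*10 = ((1/27)*6*(1/5)*(-89))*10 = -178/45*10 = -356/9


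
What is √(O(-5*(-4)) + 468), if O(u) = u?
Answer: 2*√122 ≈ 22.091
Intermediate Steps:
√(O(-5*(-4)) + 468) = √(-5*(-4) + 468) = √(20 + 468) = √488 = 2*√122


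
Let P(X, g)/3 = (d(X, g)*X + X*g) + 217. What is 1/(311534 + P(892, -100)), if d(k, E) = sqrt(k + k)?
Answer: -44585/10787358959 + 5352*sqrt(446)/10787358959 ≈ 6.3447e-6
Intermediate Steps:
d(k, E) = sqrt(2)*sqrt(k) (d(k, E) = sqrt(2*k) = sqrt(2)*sqrt(k))
P(X, g) = 651 + 3*X*g + 3*sqrt(2)*X**(3/2) (P(X, g) = 3*(((sqrt(2)*sqrt(X))*X + X*g) + 217) = 3*((sqrt(2)*X**(3/2) + X*g) + 217) = 3*((X*g + sqrt(2)*X**(3/2)) + 217) = 3*(217 + X*g + sqrt(2)*X**(3/2)) = 651 + 3*X*g + 3*sqrt(2)*X**(3/2))
1/(311534 + P(892, -100)) = 1/(311534 + (651 + 3*892*(-100) + 3*sqrt(2)*892**(3/2))) = 1/(311534 + (651 - 267600 + 3*sqrt(2)*(1784*sqrt(223)))) = 1/(311534 + (651 - 267600 + 5352*sqrt(446))) = 1/(311534 + (-266949 + 5352*sqrt(446))) = 1/(44585 + 5352*sqrt(446))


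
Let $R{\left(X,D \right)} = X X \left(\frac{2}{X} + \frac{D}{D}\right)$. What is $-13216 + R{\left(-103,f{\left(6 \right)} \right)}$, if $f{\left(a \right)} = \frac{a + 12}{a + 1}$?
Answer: $-2813$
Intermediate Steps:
$f{\left(a \right)} = \frac{12 + a}{1 + a}$
$R{\left(X,D \right)} = X^{2} \left(1 + \frac{2}{X}\right)$ ($R{\left(X,D \right)} = X^{2} \left(\frac{2}{X} + 1\right) = X^{2} \left(1 + \frac{2}{X}\right)$)
$-13216 + R{\left(-103,f{\left(6 \right)} \right)} = -13216 - 103 \left(2 - 103\right) = -13216 - -10403 = -13216 + 10403 = -2813$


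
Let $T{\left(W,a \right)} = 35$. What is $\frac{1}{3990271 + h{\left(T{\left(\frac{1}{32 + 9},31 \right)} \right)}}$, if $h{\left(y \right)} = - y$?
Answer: $\frac{1}{3990236} \approx 2.5061 \cdot 10^{-7}$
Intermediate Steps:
$\frac{1}{3990271 + h{\left(T{\left(\frac{1}{32 + 9},31 \right)} \right)}} = \frac{1}{3990271 - 35} = \frac{1}{3990236}$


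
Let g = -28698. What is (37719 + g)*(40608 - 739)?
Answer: 359658249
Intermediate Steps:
(37719 + g)*(40608 - 739) = (37719 - 28698)*(40608 - 739) = 9021*39869 = 359658249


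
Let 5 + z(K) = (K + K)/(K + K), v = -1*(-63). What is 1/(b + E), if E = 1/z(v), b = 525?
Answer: 4/2099 ≈ 0.0019057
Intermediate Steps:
v = 63
z(K) = -4 (z(K) = -5 + (K + K)/(K + K) = -5 + (2*K)/((2*K)) = -5 + (2*K)*(1/(2*K)) = -5 + 1 = -4)
E = -1/4 (E = 1/(-4) = -1/4 ≈ -0.25000)
1/(b + E) = 1/(525 - 1/4) = 1/(2099/4) = 4/2099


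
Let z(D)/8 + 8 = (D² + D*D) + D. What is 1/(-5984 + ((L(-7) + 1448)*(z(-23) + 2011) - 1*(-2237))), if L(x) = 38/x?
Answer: 1/14749431 ≈ 6.7799e-8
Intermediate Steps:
z(D) = -64 + 8*D + 16*D² (z(D) = -64 + 8*((D² + D*D) + D) = -64 + 8*((D² + D²) + D) = -64 + 8*(2*D² + D) = -64 + 8*(D + 2*D²) = -64 + (8*D + 16*D²) = -64 + 8*D + 16*D²)
1/(-5984 + ((L(-7) + 1448)*(z(-23) + 2011) - 1*(-2237))) = 1/(-5984 + ((38/(-7) + 1448)*((-64 + 8*(-23) + 16*(-23)²) + 2011) - 1*(-2237))) = 1/(-5984 + ((38*(-⅐) + 1448)*((-64 - 184 + 16*529) + 2011) + 2237)) = 1/(-5984 + ((-38/7 + 1448)*((-64 - 184 + 8464) + 2011) + 2237)) = 1/(-5984 + (10098*(8216 + 2011)/7 + 2237)) = 1/(-5984 + ((10098/7)*10227 + 2237)) = 1/(-5984 + (14753178 + 2237)) = 1/(-5984 + 14755415) = 1/14749431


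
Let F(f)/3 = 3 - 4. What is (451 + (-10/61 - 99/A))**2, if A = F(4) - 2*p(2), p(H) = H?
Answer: 39420514116/182329 ≈ 2.1621e+5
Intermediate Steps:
F(f) = -3 (F(f) = 3*(3 - 4) = 3*(-1) = -3)
A = -7 (A = -3 - 2*2 = -3 - 4 = -7)
(451 + (-10/61 - 99/A))**2 = (451 + (-10/61 - 99/(-7)))**2 = (451 + (-10*1/61 - 99*(-1/7)))**2 = (451 + (-10/61 + 99/7))**2 = (451 + 5969/427)**2 = (198546/427)**2 = 39420514116/182329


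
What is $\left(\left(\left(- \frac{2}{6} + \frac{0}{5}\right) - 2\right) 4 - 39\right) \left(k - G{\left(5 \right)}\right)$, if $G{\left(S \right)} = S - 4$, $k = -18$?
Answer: $\frac{2755}{3} \approx 918.33$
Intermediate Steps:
$G{\left(S \right)} = -4 + S$ ($G{\left(S \right)} = S - 4 = -4 + S$)
$\left(\left(\left(- \frac{2}{6} + \frac{0}{5}\right) - 2\right) 4 - 39\right) \left(k - G{\left(5 \right)}\right) = \left(\left(\left(- \frac{2}{6} + \frac{0}{5}\right) - 2\right) 4 - 39\right) \left(-18 - \left(-4 + 5\right)\right) = \left(\left(\left(\left(-2\right) \frac{1}{6} + 0 \cdot \frac{1}{5}\right) - 2\right) 4 - 39\right) \left(-18 - 1\right) = \left(\left(\left(- \frac{1}{3} + 0\right) - 2\right) 4 - 39\right) \left(-18 - 1\right) = \left(\left(- \frac{1}{3} - 2\right) 4 - 39\right) \left(-19\right) = \left(\left(- \frac{7}{3}\right) 4 - 39\right) \left(-19\right) = \left(- \frac{28}{3} - 39\right) \left(-19\right) = \left(- \frac{145}{3}\right) \left(-19\right) = \frac{2755}{3}$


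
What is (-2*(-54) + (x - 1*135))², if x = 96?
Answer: 4761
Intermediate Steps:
(-2*(-54) + (x - 1*135))² = (-2*(-54) + (96 - 1*135))² = (108 + (96 - 135))² = (108 - 39)² = 69² = 4761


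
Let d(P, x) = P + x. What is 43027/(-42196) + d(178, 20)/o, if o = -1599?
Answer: -25718327/22490468 ≈ -1.1435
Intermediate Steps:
43027/(-42196) + d(178, 20)/o = 43027/(-42196) + (178 + 20)/(-1599) = 43027*(-1/42196) + 198*(-1/1599) = -43027/42196 - 66/533 = -25718327/22490468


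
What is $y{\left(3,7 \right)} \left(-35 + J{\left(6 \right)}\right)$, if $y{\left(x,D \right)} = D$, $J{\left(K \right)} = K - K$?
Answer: $-245$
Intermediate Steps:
$J{\left(K \right)} = 0$
$y{\left(3,7 \right)} \left(-35 + J{\left(6 \right)}\right) = 7 \left(-35 + 0\right) = 7 \left(-35\right) = -245$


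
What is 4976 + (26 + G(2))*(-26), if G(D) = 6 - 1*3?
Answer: 4222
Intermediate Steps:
G(D) = 3 (G(D) = 6 - 3 = 3)
4976 + (26 + G(2))*(-26) = 4976 + (26 + 3)*(-26) = 4976 + 29*(-26) = 4976 - 754 = 4222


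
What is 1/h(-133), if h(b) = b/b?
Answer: 1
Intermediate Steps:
h(b) = 1
1/h(-133) = 1/1 = 1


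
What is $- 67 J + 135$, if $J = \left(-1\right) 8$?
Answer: $671$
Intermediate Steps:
$J = -8$
$- 67 J + 135 = \left(-67\right) \left(-8\right) + 135 = 536 + 135 = 671$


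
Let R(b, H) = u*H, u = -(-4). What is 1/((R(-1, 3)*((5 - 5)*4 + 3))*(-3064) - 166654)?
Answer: -1/276958 ≈ -3.6107e-6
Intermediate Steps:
u = 4 (u = -4*(-1) = 4)
R(b, H) = 4*H
1/((R(-1, 3)*((5 - 5)*4 + 3))*(-3064) - 166654) = 1/(((4*3)*((5 - 5)*4 + 3))*(-3064) - 166654) = 1/((12*(0*4 + 3))*(-3064) - 166654) = 1/((12*(0 + 3))*(-3064) - 166654) = 1/((12*3)*(-3064) - 166654) = 1/(36*(-3064) - 166654) = 1/(-110304 - 166654) = 1/(-276958) = -1/276958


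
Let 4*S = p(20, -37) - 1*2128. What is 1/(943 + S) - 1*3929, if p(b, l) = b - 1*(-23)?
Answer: -6628219/1687 ≈ -3929.0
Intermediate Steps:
p(b, l) = 23 + b (p(b, l) = b + 23 = 23 + b)
S = -2085/4 (S = ((23 + 20) - 1*2128)/4 = (43 - 2128)/4 = (¼)*(-2085) = -2085/4 ≈ -521.25)
1/(943 + S) - 1*3929 = 1/(943 - 2085/4) - 1*3929 = 1/(1687/4) - 3929 = 4/1687 - 3929 = -6628219/1687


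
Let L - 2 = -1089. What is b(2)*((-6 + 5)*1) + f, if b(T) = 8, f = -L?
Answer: 1079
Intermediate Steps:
L = -1087 (L = 2 - 1089 = -1087)
f = 1087 (f = -1*(-1087) = 1087)
b(2)*((-6 + 5)*1) + f = 8*((-6 + 5)*1) + 1087 = 8*(-1*1) + 1087 = 8*(-1) + 1087 = -8 + 1087 = 1079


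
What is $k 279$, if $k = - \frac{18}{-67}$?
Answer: $\frac{5022}{67} \approx 74.955$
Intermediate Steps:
$k = \frac{18}{67}$ ($k = \left(-18\right) \left(- \frac{1}{67}\right) = \frac{18}{67} \approx 0.26866$)
$k 279 = \frac{18}{67} \cdot 279 = \frac{5022}{67}$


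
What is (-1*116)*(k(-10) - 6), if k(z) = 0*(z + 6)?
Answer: 696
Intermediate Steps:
k(z) = 0 (k(z) = 0*(6 + z) = 0)
(-1*116)*(k(-10) - 6) = (-1*116)*(0 - 6) = -116*(-6) = 696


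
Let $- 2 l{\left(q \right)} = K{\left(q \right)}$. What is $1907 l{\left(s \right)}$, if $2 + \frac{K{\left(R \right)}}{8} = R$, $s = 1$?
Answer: $7628$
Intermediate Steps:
$K{\left(R \right)} = -16 + 8 R$
$l{\left(q \right)} = 8 - 4 q$ ($l{\left(q \right)} = - \frac{-16 + 8 q}{2} = 8 - 4 q$)
$1907 l{\left(s \right)} = 1907 \left(8 - 4\right) = 1907 \cdot 4 = 7628$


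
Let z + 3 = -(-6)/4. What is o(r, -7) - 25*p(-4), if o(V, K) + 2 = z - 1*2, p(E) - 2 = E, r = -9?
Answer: 89/2 ≈ 44.500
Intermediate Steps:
z = -3/2 (z = -3 - (-6)/4 = -3 - 1*(-3/2) = -3 + 3/2 = -3/2 ≈ -1.5000)
p(E) = 2 + E
o(V, K) = -11/2 (o(V, K) = -2 + (-3/2 - 1*2) = -2 + (-3/2 - 2) = -2 - 7/2 = -11/2)
o(r, -7) - 25*p(-4) = -11/2 - 25*(2 - 4) = -11/2 - 25*(-2) = -11/2 + 50 = 89/2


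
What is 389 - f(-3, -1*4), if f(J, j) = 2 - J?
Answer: 384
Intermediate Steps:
389 - f(-3, -1*4) = 389 - (2 - 1*(-3)) = 389 - (2 + 3) = 389 - 1*5 = 389 - 5 = 384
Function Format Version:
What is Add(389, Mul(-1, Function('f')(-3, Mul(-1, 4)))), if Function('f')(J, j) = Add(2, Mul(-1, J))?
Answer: 384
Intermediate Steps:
Add(389, Mul(-1, Function('f')(-3, Mul(-1, 4)))) = Add(389, Mul(-1, Add(2, Mul(-1, -3)))) = Add(389, Mul(-1, Add(2, 3))) = Add(389, Mul(-1, 5)) = Add(389, -5) = 384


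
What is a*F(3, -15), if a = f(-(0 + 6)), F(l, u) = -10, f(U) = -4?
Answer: 40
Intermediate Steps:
a = -4
a*F(3, -15) = -4*(-10) = 40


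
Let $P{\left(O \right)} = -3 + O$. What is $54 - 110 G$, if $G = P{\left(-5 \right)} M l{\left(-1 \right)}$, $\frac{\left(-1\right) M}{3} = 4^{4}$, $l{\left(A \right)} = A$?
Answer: $675894$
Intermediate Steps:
$M = -768$ ($M = - 3 \cdot 4^{4} = \left(-3\right) 256 = -768$)
$G = -6144$ ($G = \left(-3 - 5\right) \left(-768\right) \left(-1\right) = \left(-8\right) \left(-768\right) \left(-1\right) = 6144 \left(-1\right) = -6144$)
$54 - 110 G = 54 - -675840 = 54 + 675840 = 675894$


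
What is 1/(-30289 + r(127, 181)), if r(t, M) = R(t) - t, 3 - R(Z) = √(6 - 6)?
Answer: -1/30413 ≈ -3.2881e-5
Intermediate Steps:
R(Z) = 3 (R(Z) = 3 - √(6 - 6) = 3 - √0 = 3 - 1*0 = 3 + 0 = 3)
r(t, M) = 3 - t
1/(-30289 + r(127, 181)) = 1/(-30289 + (3 - 1*127)) = 1/(-30289 + (3 - 127)) = 1/(-30289 - 124) = 1/(-30413) = -1/30413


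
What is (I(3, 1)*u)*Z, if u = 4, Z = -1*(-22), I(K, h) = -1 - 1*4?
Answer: -440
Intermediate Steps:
I(K, h) = -5 (I(K, h) = -1 - 4 = -5)
Z = 22
(I(3, 1)*u)*Z = -5*4*22 = -20*22 = -440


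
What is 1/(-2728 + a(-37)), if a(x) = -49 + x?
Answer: -1/2814 ≈ -0.00035537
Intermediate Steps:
1/(-2728 + a(-37)) = 1/(-2728 + (-49 - 37)) = 1/(-2728 - 86) = 1/(-2814) = -1/2814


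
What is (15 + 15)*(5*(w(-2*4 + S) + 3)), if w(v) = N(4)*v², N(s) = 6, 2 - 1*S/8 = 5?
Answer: 922050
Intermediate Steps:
S = -24 (S = 16 - 8*5 = 16 - 40 = -24)
w(v) = 6*v²
(15 + 15)*(5*(w(-2*4 + S) + 3)) = (15 + 15)*(5*(6*(-2*4 - 24)² + 3)) = 30*(5*(6*(-8 - 24)² + 3)) = 30*(5*(6*(-32)² + 3)) = 30*(5*(6*1024 + 3)) = 30*(5*(6144 + 3)) = 30*(5*6147) = 30*30735 = 922050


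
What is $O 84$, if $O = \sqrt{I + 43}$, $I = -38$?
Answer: $84 \sqrt{5} \approx 187.83$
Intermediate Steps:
$O = \sqrt{5}$ ($O = \sqrt{-38 + 43} = \sqrt{5} \approx 2.2361$)
$O 84 = \sqrt{5} \cdot 84 = 84 \sqrt{5}$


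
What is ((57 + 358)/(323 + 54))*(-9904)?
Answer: -4110160/377 ≈ -10902.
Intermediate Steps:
((57 + 358)/(323 + 54))*(-9904) = (415/377)*(-9904) = -4110160/377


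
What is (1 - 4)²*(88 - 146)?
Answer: -522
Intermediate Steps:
(1 - 4)²*(88 - 146) = (-3)²*(-58) = 9*(-58) = -522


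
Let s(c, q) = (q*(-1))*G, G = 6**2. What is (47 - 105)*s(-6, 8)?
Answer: 16704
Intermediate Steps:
G = 36
s(c, q) = -36*q (s(c, q) = (q*(-1))*36 = -q*36 = -36*q)
(47 - 105)*s(-6, 8) = (47 - 105)*(-36*8) = -58*(-288) = 16704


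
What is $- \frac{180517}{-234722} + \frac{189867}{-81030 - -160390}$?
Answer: $\frac{29445895547}{9313768960} \approx 3.1615$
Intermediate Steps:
$- \frac{180517}{-234722} + \frac{189867}{-81030 - -160390} = \left(-180517\right) \left(- \frac{1}{234722}\right) + \frac{189867}{-81030 + 160390} = \frac{180517}{234722} + \frac{189867}{79360} = \frac{29445895547}{9313768960}$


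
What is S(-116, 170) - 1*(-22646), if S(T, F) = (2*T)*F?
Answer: -16794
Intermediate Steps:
S(T, F) = 2*F*T
S(-116, 170) - 1*(-22646) = 2*170*(-116) - 1*(-22646) = -39440 + 22646 = -16794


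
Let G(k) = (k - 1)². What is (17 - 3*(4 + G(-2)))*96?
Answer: -2112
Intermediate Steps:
G(k) = (-1 + k)²
(17 - 3*(4 + G(-2)))*96 = (17 - 3*(4 + (-1 - 2)²))*96 = (17 - 3*(4 + (-3)²))*96 = (17 - 3*(4 + 9))*96 = (17 - 3*13)*96 = (17 - 39)*96 = -22*96 = -2112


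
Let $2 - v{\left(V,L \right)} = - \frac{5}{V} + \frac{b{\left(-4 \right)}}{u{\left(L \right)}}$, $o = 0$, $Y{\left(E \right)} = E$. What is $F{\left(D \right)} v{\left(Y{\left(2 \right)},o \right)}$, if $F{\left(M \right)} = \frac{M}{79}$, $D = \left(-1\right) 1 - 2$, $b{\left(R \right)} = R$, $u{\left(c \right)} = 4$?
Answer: $- \frac{33}{158} \approx -0.20886$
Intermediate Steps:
$v{\left(V,L \right)} = 3 + \frac{5}{V}$ ($v{\left(V,L \right)} = 2 - \left(- \frac{5}{V} - \frac{4}{4}\right) = 2 - \left(- \frac{5}{V} - 1\right) = 2 - \left(-1 - \frac{5}{V}\right) = 2 + \left(1 + \frac{5}{V}\right) = 3 + \frac{5}{V}$)
$D = -3$ ($D = -1 - 2 = -3$)
$F{\left(M \right)} = \frac{M}{79}$ ($F{\left(M \right)} = M \frac{1}{79} = \frac{M}{79}$)
$F{\left(D \right)} v{\left(Y{\left(2 \right)},o \right)} = \frac{1}{79} \left(-3\right) \left(3 + \frac{5}{2}\right) = - \frac{3 \left(3 + 5 \cdot \frac{1}{2}\right)}{79} = - \frac{3 \left(3 + \frac{5}{2}\right)}{79} = \left(- \frac{3}{79}\right) \frac{11}{2} = - \frac{33}{158}$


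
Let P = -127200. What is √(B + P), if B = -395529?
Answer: 723*I ≈ 723.0*I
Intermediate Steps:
√(B + P) = √(-395529 - 127200) = √(-522729) = 723*I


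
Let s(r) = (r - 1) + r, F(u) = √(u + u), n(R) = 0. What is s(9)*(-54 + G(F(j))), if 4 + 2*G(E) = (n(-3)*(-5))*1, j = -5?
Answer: -952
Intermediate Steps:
F(u) = √2*√u (F(u) = √(2*u) = √2*√u)
G(E) = -2 (G(E) = -2 + ((0*(-5))*1)/2 = -2 + (0*1)/2 = -2 + (½)*0 = -2 + 0 = -2)
s(r) = -1 + 2*r (s(r) = (-1 + r) + r = -1 + 2*r)
s(9)*(-54 + G(F(j))) = (-1 + 2*9)*(-54 - 2) = (-1 + 18)*(-56) = 17*(-56) = -952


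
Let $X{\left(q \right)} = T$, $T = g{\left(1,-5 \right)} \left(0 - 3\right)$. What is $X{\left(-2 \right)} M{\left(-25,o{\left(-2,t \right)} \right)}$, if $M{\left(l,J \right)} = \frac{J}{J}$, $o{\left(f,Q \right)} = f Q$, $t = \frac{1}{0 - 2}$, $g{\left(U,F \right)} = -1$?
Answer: $3$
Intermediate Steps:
$T = 3$ ($T = - (0 - 3) = \left(-1\right) \left(-3\right) = 3$)
$X{\left(q \right)} = 3$
$t = - \frac{1}{2}$ ($t = \frac{1}{-2} = - \frac{1}{2} \approx -0.5$)
$o{\left(f,Q \right)} = Q f$
$M{\left(l,J \right)} = 1$
$X{\left(-2 \right)} M{\left(-25,o{\left(-2,t \right)} \right)} = 3 \cdot 1 = 3$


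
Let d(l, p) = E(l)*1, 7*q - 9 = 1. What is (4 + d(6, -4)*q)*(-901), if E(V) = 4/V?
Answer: -93704/21 ≈ -4462.1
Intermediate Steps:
q = 10/7 (q = 9/7 + (⅐)*1 = 9/7 + ⅐ = 10/7 ≈ 1.4286)
d(l, p) = 4/l (d(l, p) = (4/l)*1 = 4/l)
(4 + d(6, -4)*q)*(-901) = (4 + (4/6)*(10/7))*(-901) = (4 + (4*(⅙))*(10/7))*(-901) = (4 + (⅔)*(10/7))*(-901) = (4 + 20/21)*(-901) = (104/21)*(-901) = -93704/21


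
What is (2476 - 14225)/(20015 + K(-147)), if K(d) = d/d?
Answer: -11749/20016 ≈ -0.58698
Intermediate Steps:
K(d) = 1
(2476 - 14225)/(20015 + K(-147)) = (2476 - 14225)/(20015 + 1) = -11749/20016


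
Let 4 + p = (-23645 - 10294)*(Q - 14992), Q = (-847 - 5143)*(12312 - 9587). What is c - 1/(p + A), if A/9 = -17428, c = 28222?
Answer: 15648717124787803/554486468882 ≈ 28222.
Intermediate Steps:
Q = -16322750 (Q = -5990*2725 = -16322750)
p = 554486625734 (p = -4 + (-23645 - 10294)*(-16322750 - 14992) = -4 - 33939*(-16337742) = -4 + 554486625738 = 554486625734)
A = -156852 (A = 9*(-17428) = -156852)
c - 1/(p + A) = 28222 - 1/(554486625734 - 156852) = 28222 - 1/554486468882 = 15648717124787803/554486468882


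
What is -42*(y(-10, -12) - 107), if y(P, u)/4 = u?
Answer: 6510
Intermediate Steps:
y(P, u) = 4*u
-42*(y(-10, -12) - 107) = -42*(4*(-12) - 107) = -42*(-48 - 107) = -42*(-155) = 6510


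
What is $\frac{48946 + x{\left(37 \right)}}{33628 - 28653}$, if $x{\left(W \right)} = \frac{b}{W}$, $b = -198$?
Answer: $\frac{1810804}{184075} \approx 9.8373$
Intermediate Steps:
$x{\left(W \right)} = - \frac{198}{W}$
$\frac{48946 + x{\left(37 \right)}}{33628 - 28653} = \frac{48946 - \frac{198}{37}}{33628 - 28653} = \frac{48946 - \frac{198}{37}}{4975} = \left(48946 - \frac{198}{37}\right) \frac{1}{4975} = \frac{1810804}{37} \cdot \frac{1}{4975} = \frac{1810804}{184075}$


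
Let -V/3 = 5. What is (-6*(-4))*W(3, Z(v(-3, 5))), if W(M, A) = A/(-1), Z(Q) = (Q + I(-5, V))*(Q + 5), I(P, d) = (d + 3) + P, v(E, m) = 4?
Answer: 2808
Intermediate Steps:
V = -15 (V = -3*5 = -15)
I(P, d) = 3 + P + d (I(P, d) = (3 + d) + P = 3 + P + d)
Z(Q) = (-17 + Q)*(5 + Q) (Z(Q) = (Q + (3 - 5 - 15))*(Q + 5) = (Q - 17)*(5 + Q) = (-17 + Q)*(5 + Q))
W(M, A) = -A (W(M, A) = A*(-1) = -A)
(-6*(-4))*W(3, Z(v(-3, 5))) = (-6*(-4))*(-(-85 + 4² - 12*4)) = 24*(-(-85 + 16 - 48)) = 24*(-1*(-117)) = 24*117 = 2808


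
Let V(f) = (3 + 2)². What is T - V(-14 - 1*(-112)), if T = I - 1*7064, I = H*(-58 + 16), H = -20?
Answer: -6249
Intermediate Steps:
I = 840 (I = -20*(-58 + 16) = -20*(-42) = 840)
V(f) = 25 (V(f) = 5² = 25)
T = -6224 (T = 840 - 1*7064 = 840 - 7064 = -6224)
T - V(-14 - 1*(-112)) = -6224 - 1*25 = -6224 - 25 = -6249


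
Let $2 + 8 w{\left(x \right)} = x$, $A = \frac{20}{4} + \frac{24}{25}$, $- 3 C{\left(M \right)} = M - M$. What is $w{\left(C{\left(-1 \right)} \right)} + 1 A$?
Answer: $\frac{571}{100} \approx 5.71$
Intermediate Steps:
$C{\left(M \right)} = 0$ ($C{\left(M \right)} = - \frac{M - M}{3} = \left(- \frac{1}{3}\right) 0 = 0$)
$A = \frac{149}{25}$ ($A = 20 \cdot \frac{1}{4} + 24 \cdot \frac{1}{25} = 5 + \frac{24}{25} = \frac{149}{25} \approx 5.96$)
$w{\left(x \right)} = - \frac{1}{4} + \frac{x}{8}$
$w{\left(C{\left(-1 \right)} \right)} + 1 A = \left(- \frac{1}{4} + \frac{1}{8} \cdot 0\right) + 1 \cdot \frac{149}{25} = \left(- \frac{1}{4} + 0\right) + \frac{149}{25} = - \frac{1}{4} + \frac{149}{25} = \frac{571}{100}$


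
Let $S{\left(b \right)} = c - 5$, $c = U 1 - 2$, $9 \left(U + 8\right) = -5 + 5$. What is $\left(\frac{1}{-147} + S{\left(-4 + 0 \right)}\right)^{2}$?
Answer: $\frac{4866436}{21609} \approx 225.2$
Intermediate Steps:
$U = -8$ ($U = -8 + \frac{-5 + 5}{9} = -8 + \frac{1}{9} \cdot 0 = -8 + 0 = -8$)
$c = -10$ ($c = \left(-8\right) 1 - 2 = -8 - 2 = -10$)
$S{\left(b \right)} = -15$ ($S{\left(b \right)} = -10 - 5 = -15$)
$\left(\frac{1}{-147} + S{\left(-4 + 0 \right)}\right)^{2} = \left(\frac{1}{-147} - 15\right)^{2} = \left(- \frac{1}{147} - 15\right)^{2} = \left(- \frac{2206}{147}\right)^{2} = \frac{4866436}{21609}$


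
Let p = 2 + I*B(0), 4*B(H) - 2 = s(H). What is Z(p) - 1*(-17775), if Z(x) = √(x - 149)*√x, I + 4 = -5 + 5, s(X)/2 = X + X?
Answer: 17775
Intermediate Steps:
s(X) = 4*X (s(X) = 2*(X + X) = 2*(2*X) = 4*X)
B(H) = ½ + H (B(H) = ½ + (4*H)/4 = ½ + H)
I = -4 (I = -4 + (-5 + 5) = -4 + 0 = -4)
p = 0 (p = 2 - 4*(½ + 0) = 2 - 4*½ = 2 - 2 = 0)
Z(x) = √x*√(-149 + x) (Z(x) = √(-149 + x)*√x = √x*√(-149 + x))
Z(p) - 1*(-17775) = √0*√(-149 + 0) - 1*(-17775) = 0*√(-149) + 17775 = 0*(I*√149) + 17775 = 0 + 17775 = 17775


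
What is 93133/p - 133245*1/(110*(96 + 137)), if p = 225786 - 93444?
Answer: -762345550/169596273 ≈ -4.4951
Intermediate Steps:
p = 132342
93133/p - 133245*1/(110*(96 + 137)) = 93133/132342 - 133245*1/(110*(96 + 137)) = 93133*(1/132342) - 133245/(110*233) = 93133/132342 - 133245/25630 = 93133/132342 - 133245*1/25630 = 93133/132342 - 26649/5126 = -762345550/169596273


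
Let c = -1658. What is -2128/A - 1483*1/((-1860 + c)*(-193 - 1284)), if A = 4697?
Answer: -1580605237/3486573706 ≈ -0.45334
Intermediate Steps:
-2128/A - 1483*1/((-1860 + c)*(-193 - 1284)) = -2128/4697 - 1483*1/((-1860 - 1658)*(-193 - 1284)) = -2128*1/4697 - 1483/((-1477*(-3518))) = -304/671 - 1483/5196086 = -1580605237/3486573706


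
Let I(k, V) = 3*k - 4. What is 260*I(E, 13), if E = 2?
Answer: 520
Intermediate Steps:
I(k, V) = -4 + 3*k
260*I(E, 13) = 260*(-4 + 3*2) = 260*(-4 + 6) = 260*2 = 520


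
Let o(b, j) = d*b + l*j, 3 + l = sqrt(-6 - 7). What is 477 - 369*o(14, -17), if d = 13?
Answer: -85500 + 6273*I*sqrt(13) ≈ -85500.0 + 22618.0*I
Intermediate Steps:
l = -3 + I*sqrt(13) (l = -3 + sqrt(-6 - 7) = -3 + sqrt(-13) = -3 + I*sqrt(13) ≈ -3.0 + 3.6056*I)
o(b, j) = 13*b + j*(-3 + I*sqrt(13)) (o(b, j) = 13*b + (-3 + I*sqrt(13))*j = 13*b + j*(-3 + I*sqrt(13)))
477 - 369*o(14, -17) = 477 - 369*(13*14 - 1*(-17)*(3 - I*sqrt(13))) = 477 - 369*(182 + (51 - 17*I*sqrt(13))) = 477 - 369*(233 - 17*I*sqrt(13)) = 477 + (-85977 + 6273*I*sqrt(13)) = -85500 + 6273*I*sqrt(13)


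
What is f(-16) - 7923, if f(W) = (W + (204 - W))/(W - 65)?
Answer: -213989/27 ≈ -7925.5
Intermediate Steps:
f(W) = 204/(-65 + W)
f(-16) - 7923 = 204/(-65 - 16) - 7923 = 204/(-81) - 7923 = 204*(-1/81) - 7923 = -68/27 - 7923 = -213989/27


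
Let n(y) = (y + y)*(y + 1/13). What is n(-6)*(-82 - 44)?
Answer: -116424/13 ≈ -8955.7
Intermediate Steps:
n(y) = 2*y*(1/13 + y) (n(y) = (2*y)*(y + 1/13) = (2*y)*(1/13 + y) = 2*y*(1/13 + y))
n(-6)*(-82 - 44) = ((2/13)*(-6)*(1 + 13*(-6)))*(-82 - 44) = ((2/13)*(-6)*(1 - 78))*(-126) = ((2/13)*(-6)*(-77))*(-126) = (924/13)*(-126) = -116424/13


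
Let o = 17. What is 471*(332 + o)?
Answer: 164379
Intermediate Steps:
471*(332 + o) = 471*(332 + 17) = 471*349 = 164379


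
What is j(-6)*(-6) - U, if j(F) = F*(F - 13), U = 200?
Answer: -884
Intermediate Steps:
j(F) = F*(-13 + F)
j(-6)*(-6) - U = -6*(-13 - 6)*(-6) - 1*200 = -6*(-19)*(-6) - 200 = 114*(-6) - 200 = -684 - 200 = -884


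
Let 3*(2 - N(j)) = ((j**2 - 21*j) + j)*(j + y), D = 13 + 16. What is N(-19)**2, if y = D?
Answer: 6091024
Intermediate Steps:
D = 29
y = 29
N(j) = 2 - (29 + j)*(j**2 - 20*j)/3 (N(j) = 2 - ((j**2 - 21*j) + j)*(j + 29)/3 = 2 - (j**2 - 20*j)*(29 + j)/3 = 2 - (29 + j)*(j**2 - 20*j)/3)
N(-19)**2 = (2 - 3*(-19)**2 - 1/3*(-19)**3 + (580/3)*(-19))**2 = (2 - 3*361 - 1/3*(-6859) - 11020/3)**2 = (2 - 1083 + 6859/3 - 11020/3)**2 = (-2468)**2 = 6091024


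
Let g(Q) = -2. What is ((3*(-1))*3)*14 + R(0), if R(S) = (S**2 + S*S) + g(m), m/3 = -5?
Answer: -128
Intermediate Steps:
m = -15 (m = 3*(-5) = -15)
R(S) = -2 + 2*S**2 (R(S) = (S**2 + S*S) - 2 = (S**2 + S**2) - 2 = 2*S**2 - 2 = -2 + 2*S**2)
((3*(-1))*3)*14 + R(0) = ((3*(-1))*3)*14 + (-2 + 2*0**2) = -3*3*14 + (-2 + 2*0) = -9*14 + (-2 + 0) = -126 - 2 = -128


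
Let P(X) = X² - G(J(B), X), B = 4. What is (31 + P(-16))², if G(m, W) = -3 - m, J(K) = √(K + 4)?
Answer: 84108 + 1160*√2 ≈ 85749.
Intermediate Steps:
J(K) = √(4 + K)
P(X) = 3 + X² + 2*√2 (P(X) = X² - (-3 - √(4 + 4)) = X² - (-3 - √8) = X² - (-3 - 2*√2) = X² + (3 + 2*√2) = 3 + X² + 2*√2)
(31 + P(-16))² = (31 + (3 + (-16)² + 2*√2))² = (31 + (3 + 256 + 2*√2))² = (31 + (259 + 2*√2))² = (290 + 2*√2)²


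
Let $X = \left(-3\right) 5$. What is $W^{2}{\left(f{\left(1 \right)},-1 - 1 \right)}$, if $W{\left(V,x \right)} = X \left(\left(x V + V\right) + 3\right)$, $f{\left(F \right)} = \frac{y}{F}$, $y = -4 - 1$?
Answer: $14400$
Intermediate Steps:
$y = -5$
$f{\left(F \right)} = - \frac{5}{F}$
$X = -15$
$W{\left(V,x \right)} = -45 - 15 V - 15 V x$ ($W{\left(V,x \right)} = - 15 \left(\left(x V + V\right) + 3\right) = - 15 \left(\left(V x + V\right) + 3\right) = - 15 \left(\left(V + V x\right) + 3\right) = - 15 \left(3 + V + V x\right) = -45 - 15 V - 15 V x$)
$W^{2}{\left(f{\left(1 \right)},-1 - 1 \right)} = \left(-45 - 15 \left(- \frac{5}{1}\right) - 15 \left(- \frac{5}{1}\right) \left(-1 - 1\right)\right)^{2} = \left(-45 - 15 \left(\left(-5\right) 1\right) - 15 \left(\left(-5\right) 1\right) \left(-1 - 1\right)\right)^{2} = \left(-45 - -75 - \left(-75\right) \left(-2\right)\right)^{2} = \left(-45 + 75 - 150\right)^{2} = \left(-120\right)^{2} = 14400$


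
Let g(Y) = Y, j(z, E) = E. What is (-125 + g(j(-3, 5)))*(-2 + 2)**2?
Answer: 0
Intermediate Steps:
(-125 + g(j(-3, 5)))*(-2 + 2)**2 = (-125 + 5)*(-2 + 2)**2 = -120*0**2 = -120*0 = 0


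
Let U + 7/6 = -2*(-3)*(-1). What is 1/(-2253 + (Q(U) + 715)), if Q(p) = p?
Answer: -6/9271 ≈ -0.00064718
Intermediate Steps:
U = -43/6 (U = -7/6 - 2*(-3)*(-1) = -7/6 + 6*(-1) = -7/6 - 6 = -43/6 ≈ -7.1667)
1/(-2253 + (Q(U) + 715)) = 1/(-2253 + (-43/6 + 715)) = 1/(-2253 + 4247/6) = 1/(-9271/6) = -6/9271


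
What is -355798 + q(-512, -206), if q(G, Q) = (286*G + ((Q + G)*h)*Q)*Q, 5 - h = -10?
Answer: -427226526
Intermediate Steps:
h = 15 (h = 5 - 1*(-10) = 5 + 10 = 15)
q(G, Q) = Q*(286*G + Q*(15*G + 15*Q)) (q(G, Q) = (286*G + ((Q + G)*15)*Q)*Q = (286*G + ((G + Q)*15)*Q)*Q = (286*G + (15*G + 15*Q)*Q)*Q = (286*G + Q*(15*G + 15*Q))*Q = Q*(286*G + Q*(15*G + 15*Q)))
-355798 + q(-512, -206) = -355798 - 206*(15*(-206)**2 + 286*(-512) + 15*(-512)*(-206)) = -355798 - 206*(15*42436 - 146432 + 1582080) = -355798 - 206*(636540 - 146432 + 1582080) = -355798 - 206*2072188 = -355798 - 426870728 = -427226526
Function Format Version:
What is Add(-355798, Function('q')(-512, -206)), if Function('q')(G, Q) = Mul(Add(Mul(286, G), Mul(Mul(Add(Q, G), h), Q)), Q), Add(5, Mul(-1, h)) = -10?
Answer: -427226526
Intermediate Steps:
h = 15 (h = Add(5, Mul(-1, -10)) = Add(5, 10) = 15)
Function('q')(G, Q) = Mul(Q, Add(Mul(286, G), Mul(Q, Add(Mul(15, G), Mul(15, Q))))) (Function('q')(G, Q) = Mul(Add(Mul(286, G), Mul(Mul(Add(Q, G), 15), Q)), Q) = Mul(Add(Mul(286, G), Mul(Mul(Add(G, Q), 15), Q)), Q) = Mul(Add(Mul(286, G), Mul(Add(Mul(15, G), Mul(15, Q)), Q)), Q) = Mul(Add(Mul(286, G), Mul(Q, Add(Mul(15, G), Mul(15, Q)))), Q) = Mul(Q, Add(Mul(286, G), Mul(Q, Add(Mul(15, G), Mul(15, Q))))))
Add(-355798, Function('q')(-512, -206)) = Add(-355798, Mul(-206, Add(Mul(15, Pow(-206, 2)), Mul(286, -512), Mul(15, -512, -206)))) = Add(-355798, Mul(-206, Add(Mul(15, 42436), -146432, 1582080))) = Add(-355798, Mul(-206, Add(636540, -146432, 1582080))) = Add(-355798, Mul(-206, 2072188)) = Add(-355798, -426870728) = -427226526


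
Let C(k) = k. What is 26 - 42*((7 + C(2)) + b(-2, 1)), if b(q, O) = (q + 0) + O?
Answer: -310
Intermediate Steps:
b(q, O) = O + q (b(q, O) = q + O = O + q)
26 - 42*((7 + C(2)) + b(-2, 1)) = 26 - 42*((7 + 2) + (1 - 2)) = 26 - 42*(9 - 1) = 26 - 42*8 = 26 - 336 = -310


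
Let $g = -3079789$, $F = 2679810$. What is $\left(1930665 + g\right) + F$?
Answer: $1530686$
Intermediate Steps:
$\left(1930665 + g\right) + F = \left(1930665 - 3079789\right) + 2679810 = -1149124 + 2679810 = 1530686$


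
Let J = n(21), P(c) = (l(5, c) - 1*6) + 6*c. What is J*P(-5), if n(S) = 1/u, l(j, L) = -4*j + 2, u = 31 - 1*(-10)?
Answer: -54/41 ≈ -1.3171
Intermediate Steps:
u = 41 (u = 31 + 10 = 41)
l(j, L) = 2 - 4*j
P(c) = -24 + 6*c (P(c) = ((2 - 4*5) - 1*6) + 6*c = ((2 - 20) - 6) + 6*c = (-18 - 6) + 6*c = -24 + 6*c)
n(S) = 1/41
J = 1/41 ≈ 0.024390
J*P(-5) = (-24 + 6*(-5))/41 = (-24 - 30)/41 = (1/41)*(-54) = -54/41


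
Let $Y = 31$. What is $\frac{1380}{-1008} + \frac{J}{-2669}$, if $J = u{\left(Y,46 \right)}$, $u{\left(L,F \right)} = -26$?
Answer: $- \frac{304751}{224196} \approx -1.3593$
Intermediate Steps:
$J = -26$
$\frac{1380}{-1008} + \frac{J}{-2669} = \frac{1380}{-1008} - \frac{26}{-2669} = 1380 \left(- \frac{1}{1008}\right) - - \frac{26}{2669} = - \frac{115}{84} + \frac{26}{2669} = - \frac{304751}{224196}$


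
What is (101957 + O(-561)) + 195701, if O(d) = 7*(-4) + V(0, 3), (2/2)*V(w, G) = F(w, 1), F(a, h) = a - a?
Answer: 297630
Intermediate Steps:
F(a, h) = 0
V(w, G) = 0
O(d) = -28 (O(d) = 7*(-4) + 0 = -28 + 0 = -28)
(101957 + O(-561)) + 195701 = (101957 - 28) + 195701 = 101929 + 195701 = 297630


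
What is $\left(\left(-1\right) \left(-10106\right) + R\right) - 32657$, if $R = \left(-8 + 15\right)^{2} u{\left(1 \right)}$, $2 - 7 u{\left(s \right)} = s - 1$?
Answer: $-22537$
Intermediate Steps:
$u{\left(s \right)} = \frac{3}{7} - \frac{s}{7}$ ($u{\left(s \right)} = \frac{2}{7} - \frac{s - 1}{7} = \frac{2}{7} - \frac{-1 + s}{7} = \frac{2}{7} - \left(- \frac{1}{7} + \frac{s}{7}\right) = \frac{3}{7} - \frac{s}{7}$)
$R = 14$ ($R = \left(-8 + 15\right)^{2} \left(\frac{3}{7} - \frac{1}{7}\right) = 7^{2} \left(\frac{3}{7} - \frac{1}{7}\right) = 49 \cdot \frac{2}{7} = 14$)
$\left(\left(-1\right) \left(-10106\right) + R\right) - 32657 = \left(\left(-1\right) \left(-10106\right) + 14\right) - 32657 = \left(10106 + 14\right) - 32657 = 10120 - 32657 = -22537$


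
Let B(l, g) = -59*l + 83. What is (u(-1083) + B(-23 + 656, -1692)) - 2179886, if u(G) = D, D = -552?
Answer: -2217702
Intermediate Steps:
u(G) = -552
B(l, g) = 83 - 59*l
(u(-1083) + B(-23 + 656, -1692)) - 2179886 = (-552 + (83 - 59*(-23 + 656))) - 2179886 = (-552 + (83 - 59*633)) - 2179886 = (-552 + (83 - 37347)) - 2179886 = (-552 - 37264) - 2179886 = -37816 - 2179886 = -2217702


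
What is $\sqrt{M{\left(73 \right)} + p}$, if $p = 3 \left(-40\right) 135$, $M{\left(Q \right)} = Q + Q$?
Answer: $i \sqrt{16054} \approx 126.7 i$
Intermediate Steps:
$M{\left(Q \right)} = 2 Q$
$p = -16200$ ($p = \left(-120\right) 135 = -16200$)
$\sqrt{M{\left(73 \right)} + p} = \sqrt{2 \cdot 73 - 16200} = \sqrt{146 - 16200} = \sqrt{-16054} = i \sqrt{16054}$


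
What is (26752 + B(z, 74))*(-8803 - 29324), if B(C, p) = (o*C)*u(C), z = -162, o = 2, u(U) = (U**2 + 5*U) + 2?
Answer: 313194699024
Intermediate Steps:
u(U) = 2 + U**2 + 5*U
B(C, p) = 2*C*(2 + C**2 + 5*C) (B(C, p) = (2*C)*(2 + C**2 + 5*C) = 2*C*(2 + C**2 + 5*C))
(26752 + B(z, 74))*(-8803 - 29324) = (26752 + 2*(-162)*(2 + (-162)**2 + 5*(-162)))*(-8803 - 29324) = (26752 + 2*(-162)*(2 + 26244 - 810))*(-38127) = (26752 + 2*(-162)*25436)*(-38127) = (26752 - 8241264)*(-38127) = -8214512*(-38127) = 313194699024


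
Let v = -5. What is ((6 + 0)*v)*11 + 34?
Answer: -296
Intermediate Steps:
((6 + 0)*v)*11 + 34 = ((6 + 0)*(-5))*11 + 34 = (6*(-5))*11 + 34 = -30*11 + 34 = -330 + 34 = -296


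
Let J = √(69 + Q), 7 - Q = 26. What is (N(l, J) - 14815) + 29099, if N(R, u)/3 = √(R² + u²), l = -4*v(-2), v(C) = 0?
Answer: 14284 + 15*√2 ≈ 14305.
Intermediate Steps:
Q = -19 (Q = 7 - 1*26 = 7 - 26 = -19)
J = 5*√2 (J = √(69 - 19) = √50 = 5*√2 ≈ 7.0711)
l = 0 (l = -4*0 = 0)
N(R, u) = 3*√(R² + u²)
(N(l, J) - 14815) + 29099 = (3*√(0² + (5*√2)²) - 14815) + 29099 = (3*√(0 + 50) - 14815) + 29099 = (3*√50 - 14815) + 29099 = (3*(5*√2) - 14815) + 29099 = (15*√2 - 14815) + 29099 = (-14815 + 15*√2) + 29099 = 14284 + 15*√2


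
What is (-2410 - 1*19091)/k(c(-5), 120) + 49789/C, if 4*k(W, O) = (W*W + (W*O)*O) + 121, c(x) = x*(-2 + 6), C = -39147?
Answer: -10946493343/11253940413 ≈ -0.97268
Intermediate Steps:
c(x) = 4*x (c(x) = x*4 = 4*x)
k(W, O) = 121/4 + W²/4 + W*O²/4 (k(W, O) = ((W*W + (W*O)*O) + 121)/4 = ((W² + (O*W)*O) + 121)/4 = ((W² + W*O²) + 121)/4 = (121 + W² + W*O²)/4 = 121/4 + W²/4 + W*O²/4)
(-2410 - 1*19091)/k(c(-5), 120) + 49789/C = (-2410 - 1*19091)/(121/4 + (4*(-5))²/4 + (¼)*(4*(-5))*120²) + 49789/(-39147) = (-2410 - 19091)/(121/4 + (¼)*(-20)² + (¼)*(-20)*14400) + 49789*(-1/39147) = -21501/(121/4 + (¼)*400 - 72000) - 49789/39147 = -21501/(121/4 + 100 - 72000) - 49789/39147 = -21501/(-287479/4) - 49789/39147 = -21501*(-4/287479) - 49789/39147 = 86004/287479 - 49789/39147 = -10946493343/11253940413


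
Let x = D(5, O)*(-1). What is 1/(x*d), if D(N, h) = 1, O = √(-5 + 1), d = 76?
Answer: -1/76 ≈ -0.013158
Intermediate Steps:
O = 2*I (O = √(-4) = 2*I ≈ 2.0*I)
x = -1 (x = 1*(-1) = -1)
1/(x*d) = 1/(-1*76) = 1/(-76) = -1/76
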